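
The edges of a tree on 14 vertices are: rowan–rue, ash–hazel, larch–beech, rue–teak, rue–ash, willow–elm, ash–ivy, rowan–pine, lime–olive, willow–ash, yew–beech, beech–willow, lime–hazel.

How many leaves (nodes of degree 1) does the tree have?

The leaves are elm, ivy, larch, olive, pine, teak, yew.
That is 7 leaves.

7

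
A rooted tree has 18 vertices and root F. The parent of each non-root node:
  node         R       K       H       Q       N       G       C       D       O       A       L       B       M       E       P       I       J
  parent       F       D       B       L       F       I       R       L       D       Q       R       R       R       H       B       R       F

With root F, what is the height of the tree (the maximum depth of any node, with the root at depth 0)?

The longest root-to-leaf path is F-R-L-Q-A (4 edges).

4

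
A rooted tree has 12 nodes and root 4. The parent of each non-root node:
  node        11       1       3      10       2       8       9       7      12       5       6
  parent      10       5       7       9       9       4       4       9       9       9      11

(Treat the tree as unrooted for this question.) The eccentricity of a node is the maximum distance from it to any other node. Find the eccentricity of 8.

5

A farthest node from 8 is 6.
The path 8-4-9-10-11-6 has 5 edges.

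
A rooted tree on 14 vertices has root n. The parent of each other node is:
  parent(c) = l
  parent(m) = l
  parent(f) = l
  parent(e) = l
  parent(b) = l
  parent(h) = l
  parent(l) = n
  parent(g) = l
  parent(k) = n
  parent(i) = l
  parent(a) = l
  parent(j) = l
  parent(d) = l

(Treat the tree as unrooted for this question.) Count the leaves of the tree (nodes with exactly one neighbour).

12

The leaves are a, b, c, d, e, f, g, h, i, j, k, m.
That is 12 leaves.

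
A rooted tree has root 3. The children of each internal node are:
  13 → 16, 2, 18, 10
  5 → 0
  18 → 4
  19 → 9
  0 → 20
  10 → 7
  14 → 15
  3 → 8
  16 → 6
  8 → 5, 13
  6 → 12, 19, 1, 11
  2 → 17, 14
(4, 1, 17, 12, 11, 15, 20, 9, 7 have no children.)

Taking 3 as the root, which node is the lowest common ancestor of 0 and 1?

8

0's ancestor chain is 0, 5, 8, 3 and 1's is 1, 6, 16, 13, 8, 3; they first meet at 8.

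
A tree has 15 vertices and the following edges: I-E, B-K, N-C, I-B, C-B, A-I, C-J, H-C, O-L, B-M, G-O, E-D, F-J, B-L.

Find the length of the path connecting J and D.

The path is J – C – B – I – E – D, which has 5 edges.

5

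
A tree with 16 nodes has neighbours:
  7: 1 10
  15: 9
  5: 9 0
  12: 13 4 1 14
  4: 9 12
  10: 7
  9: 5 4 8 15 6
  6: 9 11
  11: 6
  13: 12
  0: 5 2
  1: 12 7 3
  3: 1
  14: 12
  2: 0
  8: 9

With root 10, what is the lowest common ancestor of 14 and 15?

Ancestors of 14 (toward the root): 14, 12, 1, 7, 10.
Ancestors of 15: 15, 9, 4, 12, 1, 7, 10.
The deepest node appearing in both lists is 12.

12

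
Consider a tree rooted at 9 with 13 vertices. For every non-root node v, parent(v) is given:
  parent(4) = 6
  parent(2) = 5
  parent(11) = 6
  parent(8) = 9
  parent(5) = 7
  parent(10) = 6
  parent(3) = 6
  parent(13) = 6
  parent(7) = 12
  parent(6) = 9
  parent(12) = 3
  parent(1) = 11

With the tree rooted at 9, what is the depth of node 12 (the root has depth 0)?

9 → 6 → 3 → 12 — 3 edges.

3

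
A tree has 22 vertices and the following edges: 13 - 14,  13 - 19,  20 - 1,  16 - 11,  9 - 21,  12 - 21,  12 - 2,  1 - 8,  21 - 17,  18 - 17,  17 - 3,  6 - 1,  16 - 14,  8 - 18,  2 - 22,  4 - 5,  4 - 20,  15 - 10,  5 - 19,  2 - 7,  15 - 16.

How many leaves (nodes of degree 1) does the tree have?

7

Degree-1 nodes: 3, 6, 7, 9, 10, 11, 22 — 7 of them.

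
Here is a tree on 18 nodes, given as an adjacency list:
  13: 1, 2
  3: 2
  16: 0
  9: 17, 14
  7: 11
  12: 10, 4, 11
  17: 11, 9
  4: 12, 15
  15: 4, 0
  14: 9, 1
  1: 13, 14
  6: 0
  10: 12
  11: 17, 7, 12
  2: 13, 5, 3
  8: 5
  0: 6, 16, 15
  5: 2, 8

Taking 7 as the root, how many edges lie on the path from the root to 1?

Climbing from 1 to the root: 1 – 14 – 9 – 17 – 11 – 7. That's 5 steps.

5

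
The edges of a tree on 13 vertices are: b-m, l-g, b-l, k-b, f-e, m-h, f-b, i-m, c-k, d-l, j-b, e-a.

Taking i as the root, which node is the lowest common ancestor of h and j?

m

Ancestors of h (toward the root): h, m, i.
Ancestors of j: j, b, m, i.
The deepest node appearing in both lists is m.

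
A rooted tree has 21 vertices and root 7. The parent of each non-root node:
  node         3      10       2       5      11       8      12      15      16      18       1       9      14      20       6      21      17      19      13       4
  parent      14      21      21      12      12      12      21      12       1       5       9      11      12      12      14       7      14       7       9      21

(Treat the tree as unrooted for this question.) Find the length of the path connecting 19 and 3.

5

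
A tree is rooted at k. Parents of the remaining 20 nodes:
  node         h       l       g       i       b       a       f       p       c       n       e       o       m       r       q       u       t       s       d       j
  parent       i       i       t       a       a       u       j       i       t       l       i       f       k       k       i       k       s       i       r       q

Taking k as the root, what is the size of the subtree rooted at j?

Descendants of j (including itself): j, f, o. That's 3.

3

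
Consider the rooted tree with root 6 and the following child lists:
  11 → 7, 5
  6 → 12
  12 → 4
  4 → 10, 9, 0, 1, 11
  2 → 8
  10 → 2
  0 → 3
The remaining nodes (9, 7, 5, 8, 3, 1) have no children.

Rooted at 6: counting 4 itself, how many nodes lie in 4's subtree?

11

The subtree rooted at 4 contains: 4, 0, 10, 11, 9, 1, 3, 2, 7, 5, 8 — 11 nodes.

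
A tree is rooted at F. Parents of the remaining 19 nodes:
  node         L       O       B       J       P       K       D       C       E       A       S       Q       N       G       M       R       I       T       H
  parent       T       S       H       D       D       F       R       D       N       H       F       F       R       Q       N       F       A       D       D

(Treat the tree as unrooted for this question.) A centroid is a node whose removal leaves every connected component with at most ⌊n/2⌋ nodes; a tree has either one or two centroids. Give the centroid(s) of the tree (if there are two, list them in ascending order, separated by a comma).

D, R

If D is removed the pieces have sizes 10, 4, 2, 1, 1, 1, all ≤ ⌊20/2⌋ = 10.
Its neighbour R also leaves a largest component of size 10, so both are centroids.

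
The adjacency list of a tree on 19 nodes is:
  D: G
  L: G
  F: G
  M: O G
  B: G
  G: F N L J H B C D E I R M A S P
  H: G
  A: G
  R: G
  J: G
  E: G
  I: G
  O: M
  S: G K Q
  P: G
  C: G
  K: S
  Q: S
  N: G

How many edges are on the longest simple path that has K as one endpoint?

4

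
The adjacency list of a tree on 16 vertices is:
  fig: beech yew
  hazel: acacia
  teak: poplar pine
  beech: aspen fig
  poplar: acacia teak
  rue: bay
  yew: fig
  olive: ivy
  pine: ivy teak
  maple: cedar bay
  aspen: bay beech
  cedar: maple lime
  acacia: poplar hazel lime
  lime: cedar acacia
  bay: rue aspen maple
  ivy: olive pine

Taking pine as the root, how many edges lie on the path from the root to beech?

Climbing from beech to the root: beech–aspen–bay–maple–cedar–lime–acacia–poplar–teak–pine. That's 9 steps.

9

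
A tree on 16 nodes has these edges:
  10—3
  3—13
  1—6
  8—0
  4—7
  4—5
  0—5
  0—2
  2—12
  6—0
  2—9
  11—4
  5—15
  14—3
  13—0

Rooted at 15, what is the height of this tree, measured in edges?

5

10 sits deepest: 15 – 5 – 0 – 13 – 3 – 10 — 5 edges from the root.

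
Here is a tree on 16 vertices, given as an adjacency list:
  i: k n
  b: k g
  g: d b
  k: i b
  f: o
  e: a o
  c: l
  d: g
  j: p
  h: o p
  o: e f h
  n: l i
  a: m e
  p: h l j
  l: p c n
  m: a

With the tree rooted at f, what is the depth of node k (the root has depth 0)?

Path from f to k: f–o–h–p–l–n–i–k, which has 7 edges.

7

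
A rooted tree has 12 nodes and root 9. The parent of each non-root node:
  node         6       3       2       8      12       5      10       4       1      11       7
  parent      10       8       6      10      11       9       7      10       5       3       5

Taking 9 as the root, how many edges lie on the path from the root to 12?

Path from 9 to 12: 9–5–7–10–8–3–11–12, which has 7 edges.

7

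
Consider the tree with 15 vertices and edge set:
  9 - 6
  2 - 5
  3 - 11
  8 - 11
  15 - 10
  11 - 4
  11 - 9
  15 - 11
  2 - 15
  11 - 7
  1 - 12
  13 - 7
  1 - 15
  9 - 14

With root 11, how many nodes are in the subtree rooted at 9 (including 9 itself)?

3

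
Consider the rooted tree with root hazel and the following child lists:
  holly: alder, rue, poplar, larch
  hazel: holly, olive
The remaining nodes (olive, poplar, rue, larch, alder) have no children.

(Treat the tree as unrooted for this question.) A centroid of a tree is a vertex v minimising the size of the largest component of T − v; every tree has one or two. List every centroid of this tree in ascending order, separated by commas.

Delete holly: the remaining components have sizes 2, 1, 1, 1, 1. Max 2 ≤ 3, so holly is a centroid.
Every other node leaves some component of size > 3, so the centroid is unique.

holly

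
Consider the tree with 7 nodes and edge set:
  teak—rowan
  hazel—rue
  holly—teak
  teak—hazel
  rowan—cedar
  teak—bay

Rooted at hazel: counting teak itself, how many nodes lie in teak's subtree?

Descendants of teak (including itself): teak, bay, holly, rowan, cedar. That's 5.

5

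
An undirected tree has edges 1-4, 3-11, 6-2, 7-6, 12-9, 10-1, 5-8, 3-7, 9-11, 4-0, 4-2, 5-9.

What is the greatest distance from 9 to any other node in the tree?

Distances from 9 peak at 8, attained at 10.
9 – 11 – 3 – 7 – 6 – 2 – 4 – 1 – 10

8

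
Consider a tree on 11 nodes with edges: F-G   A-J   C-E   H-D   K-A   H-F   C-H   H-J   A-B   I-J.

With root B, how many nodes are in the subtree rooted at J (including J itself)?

The subtree rooted at J contains: J, H, I, C, D, F, E, G — 8 nodes.

8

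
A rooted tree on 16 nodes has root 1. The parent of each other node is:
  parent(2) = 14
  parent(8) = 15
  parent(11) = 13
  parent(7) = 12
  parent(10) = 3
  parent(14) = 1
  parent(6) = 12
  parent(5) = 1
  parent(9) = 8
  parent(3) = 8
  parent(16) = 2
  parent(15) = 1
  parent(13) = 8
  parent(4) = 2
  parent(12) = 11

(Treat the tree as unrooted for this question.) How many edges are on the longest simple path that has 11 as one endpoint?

A farthest node from 11 is 16 (4 also at distance 7).
The path 11-13-8-15-1-14-2-16 has 7 edges.

7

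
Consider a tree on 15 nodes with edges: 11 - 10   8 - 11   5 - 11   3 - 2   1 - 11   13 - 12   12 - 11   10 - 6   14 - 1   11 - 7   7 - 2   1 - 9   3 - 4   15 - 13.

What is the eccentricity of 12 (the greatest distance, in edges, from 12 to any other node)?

5

A farthest node from 12 is 4.
The path 12-11-7-2-3-4 has 5 edges.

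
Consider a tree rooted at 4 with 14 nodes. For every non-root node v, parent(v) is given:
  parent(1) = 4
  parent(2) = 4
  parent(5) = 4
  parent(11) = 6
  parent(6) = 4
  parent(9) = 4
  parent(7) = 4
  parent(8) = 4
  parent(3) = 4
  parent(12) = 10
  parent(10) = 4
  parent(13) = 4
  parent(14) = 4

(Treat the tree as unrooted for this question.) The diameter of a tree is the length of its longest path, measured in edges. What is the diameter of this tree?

BFS from 12 reaches 11 last, at distance 4; BFS from 11 confirms no node is farther.
Path: 12 - 10 - 4 - 6 - 11.

4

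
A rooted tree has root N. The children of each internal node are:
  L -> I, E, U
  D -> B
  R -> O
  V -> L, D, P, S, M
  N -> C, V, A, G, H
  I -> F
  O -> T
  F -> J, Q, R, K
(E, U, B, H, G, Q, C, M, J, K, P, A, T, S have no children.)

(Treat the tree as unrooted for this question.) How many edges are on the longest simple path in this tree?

BFS from T reaches G last, at distance 8; BFS from G confirms no node is farther.
Path: T - O - R - F - I - L - V - N - G.

8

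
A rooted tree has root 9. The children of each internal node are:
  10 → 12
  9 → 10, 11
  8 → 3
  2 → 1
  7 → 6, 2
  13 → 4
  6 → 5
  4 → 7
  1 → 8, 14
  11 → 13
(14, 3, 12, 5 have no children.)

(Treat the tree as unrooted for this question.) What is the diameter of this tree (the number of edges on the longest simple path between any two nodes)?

BFS from 3 reaches 12 last, at distance 10; BFS from 12 confirms no node is farther.
Path: 3-8-1-2-7-4-13-11-9-10-12.

10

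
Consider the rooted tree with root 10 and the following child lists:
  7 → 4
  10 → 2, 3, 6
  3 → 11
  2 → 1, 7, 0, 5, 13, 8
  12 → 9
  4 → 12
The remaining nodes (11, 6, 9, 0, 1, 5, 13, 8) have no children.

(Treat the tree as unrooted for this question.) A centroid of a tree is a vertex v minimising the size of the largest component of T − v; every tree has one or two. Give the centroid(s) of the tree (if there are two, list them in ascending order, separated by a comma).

2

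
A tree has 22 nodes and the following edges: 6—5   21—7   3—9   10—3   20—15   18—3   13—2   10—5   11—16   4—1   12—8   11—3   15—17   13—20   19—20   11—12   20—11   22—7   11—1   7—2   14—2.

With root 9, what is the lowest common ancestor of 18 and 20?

3

Path 18→root: 18 3 9; path 20→root: 20 11 3 9.
First common node: 3.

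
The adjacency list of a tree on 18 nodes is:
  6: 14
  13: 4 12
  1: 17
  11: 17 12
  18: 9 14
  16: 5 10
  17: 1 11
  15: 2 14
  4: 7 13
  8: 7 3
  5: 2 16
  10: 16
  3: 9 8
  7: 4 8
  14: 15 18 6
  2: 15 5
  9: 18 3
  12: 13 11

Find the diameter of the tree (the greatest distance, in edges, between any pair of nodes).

16

BFS from 1 reaches 10 last, at distance 16; BFS from 10 confirms no node is farther.
Path: 1 - 17 - 11 - 12 - 13 - 4 - 7 - 8 - 3 - 9 - 18 - 14 - 15 - 2 - 5 - 16 - 10.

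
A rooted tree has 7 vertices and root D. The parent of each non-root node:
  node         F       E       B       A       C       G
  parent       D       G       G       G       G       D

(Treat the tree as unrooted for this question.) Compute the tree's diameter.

BFS from F reaches A last, at distance 3; BFS from A confirms no node is farther.
Path: F – D – G – A.

3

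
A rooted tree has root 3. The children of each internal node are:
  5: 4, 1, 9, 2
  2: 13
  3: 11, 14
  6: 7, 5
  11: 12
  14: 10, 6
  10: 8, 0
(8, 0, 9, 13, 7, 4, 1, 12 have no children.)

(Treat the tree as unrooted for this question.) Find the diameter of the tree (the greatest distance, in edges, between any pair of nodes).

A longest path is 12-11-3-14-6-5-2-13, with 7 edges.

7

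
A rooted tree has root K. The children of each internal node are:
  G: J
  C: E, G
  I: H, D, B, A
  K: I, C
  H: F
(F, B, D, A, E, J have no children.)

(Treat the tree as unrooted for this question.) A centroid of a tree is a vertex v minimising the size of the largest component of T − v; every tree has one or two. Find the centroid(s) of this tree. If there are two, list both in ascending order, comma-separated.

I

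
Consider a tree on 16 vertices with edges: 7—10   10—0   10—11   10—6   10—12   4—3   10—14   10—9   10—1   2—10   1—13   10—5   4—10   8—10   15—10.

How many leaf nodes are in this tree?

13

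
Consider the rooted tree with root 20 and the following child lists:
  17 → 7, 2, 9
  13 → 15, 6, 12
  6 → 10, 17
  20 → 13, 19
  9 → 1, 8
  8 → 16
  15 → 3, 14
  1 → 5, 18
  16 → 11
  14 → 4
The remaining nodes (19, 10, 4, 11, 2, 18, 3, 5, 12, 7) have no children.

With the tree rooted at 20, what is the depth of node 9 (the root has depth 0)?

Climbing from 9 to the root: 9 – 17 – 6 – 13 – 20. That's 4 steps.

4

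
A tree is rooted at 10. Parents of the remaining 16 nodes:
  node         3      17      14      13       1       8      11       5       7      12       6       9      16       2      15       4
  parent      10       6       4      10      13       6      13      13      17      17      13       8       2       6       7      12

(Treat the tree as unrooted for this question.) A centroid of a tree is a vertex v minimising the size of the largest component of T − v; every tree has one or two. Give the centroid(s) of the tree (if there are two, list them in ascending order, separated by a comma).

If 6 is removed the pieces have sizes 6, 6, 2, 2, all ≤ ⌊17/2⌋ = 8.
Every other node leaves some component of size > 8, so the centroid is unique.

6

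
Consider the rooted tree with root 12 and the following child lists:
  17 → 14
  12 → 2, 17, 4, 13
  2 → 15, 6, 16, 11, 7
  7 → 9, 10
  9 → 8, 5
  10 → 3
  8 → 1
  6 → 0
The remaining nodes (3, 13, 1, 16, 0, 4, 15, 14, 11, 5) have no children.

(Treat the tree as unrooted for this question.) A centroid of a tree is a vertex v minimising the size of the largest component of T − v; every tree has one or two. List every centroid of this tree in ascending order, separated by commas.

2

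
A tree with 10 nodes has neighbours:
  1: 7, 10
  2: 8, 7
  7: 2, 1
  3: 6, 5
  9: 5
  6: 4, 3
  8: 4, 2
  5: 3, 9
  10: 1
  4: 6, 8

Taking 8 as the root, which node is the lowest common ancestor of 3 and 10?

8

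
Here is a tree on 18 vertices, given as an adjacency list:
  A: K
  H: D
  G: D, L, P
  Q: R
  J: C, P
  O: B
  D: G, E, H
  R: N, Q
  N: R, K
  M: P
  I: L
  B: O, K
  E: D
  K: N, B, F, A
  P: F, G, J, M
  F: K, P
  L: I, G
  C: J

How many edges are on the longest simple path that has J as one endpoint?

A farthest node from J is Q.
The path J-P-F-K-N-R-Q has 6 edges.

6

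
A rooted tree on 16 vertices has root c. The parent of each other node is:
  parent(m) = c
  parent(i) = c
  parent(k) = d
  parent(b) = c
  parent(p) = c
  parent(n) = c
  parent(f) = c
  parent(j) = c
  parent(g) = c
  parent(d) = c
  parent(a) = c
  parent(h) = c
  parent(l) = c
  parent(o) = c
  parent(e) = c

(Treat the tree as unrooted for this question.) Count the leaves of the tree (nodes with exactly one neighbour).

14

Degree-1 nodes: a, b, e, f, g, h, i, j, k, l, m, n, o, p — 14 of them.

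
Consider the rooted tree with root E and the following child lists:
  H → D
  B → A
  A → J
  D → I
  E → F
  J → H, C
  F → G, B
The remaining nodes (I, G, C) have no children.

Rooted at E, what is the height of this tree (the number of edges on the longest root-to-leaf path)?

I sits deepest: E–F–B–A–J–H–D–I — 7 edges from the root.

7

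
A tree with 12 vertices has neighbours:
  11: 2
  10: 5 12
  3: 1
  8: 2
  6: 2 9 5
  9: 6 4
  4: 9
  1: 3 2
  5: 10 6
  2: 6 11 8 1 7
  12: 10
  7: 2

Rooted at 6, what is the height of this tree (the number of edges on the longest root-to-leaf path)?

3

3 sits deepest: 6–2–1–3 — 3 edges from the root.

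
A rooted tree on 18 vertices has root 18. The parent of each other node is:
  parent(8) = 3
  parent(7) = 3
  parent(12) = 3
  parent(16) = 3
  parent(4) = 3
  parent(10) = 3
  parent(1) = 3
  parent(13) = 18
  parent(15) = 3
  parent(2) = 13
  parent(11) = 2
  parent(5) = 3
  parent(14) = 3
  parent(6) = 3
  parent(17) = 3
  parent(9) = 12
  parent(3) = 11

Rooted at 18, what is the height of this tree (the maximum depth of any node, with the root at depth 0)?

9 sits deepest: 18 → 13 → 2 → 11 → 3 → 12 → 9 — 6 edges from the root.

6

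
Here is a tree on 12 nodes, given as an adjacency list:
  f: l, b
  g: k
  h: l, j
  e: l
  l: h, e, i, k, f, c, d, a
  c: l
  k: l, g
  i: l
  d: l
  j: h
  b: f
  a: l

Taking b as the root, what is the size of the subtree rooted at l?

The subtree rooted at l contains: l, h, e, k, i, a, c, d, j, g — 10 nodes.

10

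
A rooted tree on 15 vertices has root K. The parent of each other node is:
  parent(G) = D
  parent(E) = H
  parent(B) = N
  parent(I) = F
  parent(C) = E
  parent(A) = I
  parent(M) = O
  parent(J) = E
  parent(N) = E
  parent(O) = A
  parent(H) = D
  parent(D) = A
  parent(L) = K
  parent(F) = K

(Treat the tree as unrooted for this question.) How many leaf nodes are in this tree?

Degree-1 nodes: B, C, G, J, L, M — 6 of them.

6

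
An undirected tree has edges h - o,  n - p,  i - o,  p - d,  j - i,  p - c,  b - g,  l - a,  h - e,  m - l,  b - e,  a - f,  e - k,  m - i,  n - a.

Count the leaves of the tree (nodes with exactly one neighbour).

6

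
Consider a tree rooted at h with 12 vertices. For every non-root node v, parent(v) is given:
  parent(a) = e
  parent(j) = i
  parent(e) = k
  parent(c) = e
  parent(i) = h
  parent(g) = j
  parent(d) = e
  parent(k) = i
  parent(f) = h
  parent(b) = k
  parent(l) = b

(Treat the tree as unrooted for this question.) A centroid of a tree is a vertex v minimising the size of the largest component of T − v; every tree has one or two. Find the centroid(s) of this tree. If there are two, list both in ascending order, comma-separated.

k

If k is removed the pieces have sizes 5, 4, 2, all ≤ ⌊12/2⌋ = 6.
No neighbour of k does as well, so k is the unique centroid.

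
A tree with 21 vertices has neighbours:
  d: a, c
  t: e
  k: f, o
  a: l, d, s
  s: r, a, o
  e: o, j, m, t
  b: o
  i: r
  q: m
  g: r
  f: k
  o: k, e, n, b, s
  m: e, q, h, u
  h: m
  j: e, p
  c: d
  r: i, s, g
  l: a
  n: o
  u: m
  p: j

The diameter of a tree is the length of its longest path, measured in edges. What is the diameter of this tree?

A longest path is u – m – e – o – s – a – d – c, with 7 edges.

7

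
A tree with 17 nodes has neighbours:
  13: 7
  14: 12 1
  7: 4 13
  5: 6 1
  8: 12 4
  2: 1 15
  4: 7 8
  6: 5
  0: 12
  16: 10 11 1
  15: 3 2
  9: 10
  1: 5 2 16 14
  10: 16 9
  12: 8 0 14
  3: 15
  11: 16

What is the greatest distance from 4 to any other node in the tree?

7

A farthest node from 4 is 9 (3 also at distance 7).
The path 4-8-12-14-1-16-10-9 has 7 edges.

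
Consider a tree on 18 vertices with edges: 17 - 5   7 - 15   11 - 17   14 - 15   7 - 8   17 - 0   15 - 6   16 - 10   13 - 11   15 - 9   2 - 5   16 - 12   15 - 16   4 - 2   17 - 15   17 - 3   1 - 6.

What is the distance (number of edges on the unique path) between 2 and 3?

Walking from 2: 2 – 5 – 17 – 3. Length 3.

3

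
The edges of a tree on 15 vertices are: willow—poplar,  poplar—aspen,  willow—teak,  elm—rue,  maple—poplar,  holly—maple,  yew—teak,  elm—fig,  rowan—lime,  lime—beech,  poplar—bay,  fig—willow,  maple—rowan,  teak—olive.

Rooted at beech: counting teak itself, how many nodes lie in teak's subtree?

3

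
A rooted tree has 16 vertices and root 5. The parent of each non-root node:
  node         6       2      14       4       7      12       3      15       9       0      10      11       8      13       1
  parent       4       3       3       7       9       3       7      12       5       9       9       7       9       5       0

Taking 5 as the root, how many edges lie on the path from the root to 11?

3

Climbing from 11 to the root: 11 → 7 → 9 → 5. That's 3 steps.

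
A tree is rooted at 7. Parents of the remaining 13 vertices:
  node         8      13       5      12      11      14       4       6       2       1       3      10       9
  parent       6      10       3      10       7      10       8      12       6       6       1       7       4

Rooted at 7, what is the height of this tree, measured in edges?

The longest root-to-leaf path is 7 – 10 – 12 – 6 – 8 – 4 – 9 (6 edges).

6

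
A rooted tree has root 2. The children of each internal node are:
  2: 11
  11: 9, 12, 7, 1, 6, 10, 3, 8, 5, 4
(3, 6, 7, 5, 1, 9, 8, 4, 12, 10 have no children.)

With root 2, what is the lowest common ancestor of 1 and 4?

11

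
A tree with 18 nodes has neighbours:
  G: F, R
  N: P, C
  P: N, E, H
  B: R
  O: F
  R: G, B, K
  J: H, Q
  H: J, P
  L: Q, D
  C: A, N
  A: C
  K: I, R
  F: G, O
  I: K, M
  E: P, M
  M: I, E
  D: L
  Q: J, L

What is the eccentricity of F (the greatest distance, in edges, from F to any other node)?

12

Distances from F peak at 12, attained at D.
F – G – R – K – I – M – E – P – H – J – Q – L – D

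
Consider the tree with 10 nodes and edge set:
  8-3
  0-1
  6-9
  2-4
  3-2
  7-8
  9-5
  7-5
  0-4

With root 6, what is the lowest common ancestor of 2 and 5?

5

Path 2→root: 2 3 8 7 5 9 6; path 5→root: 5 9 6.
First common node: 5.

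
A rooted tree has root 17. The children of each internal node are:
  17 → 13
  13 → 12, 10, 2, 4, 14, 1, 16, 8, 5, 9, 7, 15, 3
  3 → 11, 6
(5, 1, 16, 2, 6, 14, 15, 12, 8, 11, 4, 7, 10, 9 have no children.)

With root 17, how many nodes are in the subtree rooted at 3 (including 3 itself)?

3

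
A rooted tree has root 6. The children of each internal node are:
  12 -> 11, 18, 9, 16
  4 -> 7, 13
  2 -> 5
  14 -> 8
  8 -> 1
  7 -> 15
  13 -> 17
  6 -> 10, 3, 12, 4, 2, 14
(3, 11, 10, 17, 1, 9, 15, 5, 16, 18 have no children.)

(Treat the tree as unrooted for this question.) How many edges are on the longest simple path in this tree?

6

BFS from 1 reaches 15 last, at distance 6; BFS from 15 confirms no node is farther.
Path: 1 - 8 - 14 - 6 - 4 - 7 - 15.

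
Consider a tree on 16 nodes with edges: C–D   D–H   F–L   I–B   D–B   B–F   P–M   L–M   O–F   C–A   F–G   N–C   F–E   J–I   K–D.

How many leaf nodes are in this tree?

Exactly 9 nodes have a single neighbour: A, E, G, H, J, K, N, O, P.

9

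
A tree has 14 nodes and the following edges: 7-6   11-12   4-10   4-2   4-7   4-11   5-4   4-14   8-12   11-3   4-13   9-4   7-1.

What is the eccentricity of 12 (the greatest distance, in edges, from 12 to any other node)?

4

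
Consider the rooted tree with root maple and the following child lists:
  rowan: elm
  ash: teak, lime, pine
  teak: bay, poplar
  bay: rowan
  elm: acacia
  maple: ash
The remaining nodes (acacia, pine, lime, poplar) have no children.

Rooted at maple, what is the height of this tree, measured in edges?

acacia sits deepest: maple–ash–teak–bay–rowan–elm–acacia — 6 edges from the root.

6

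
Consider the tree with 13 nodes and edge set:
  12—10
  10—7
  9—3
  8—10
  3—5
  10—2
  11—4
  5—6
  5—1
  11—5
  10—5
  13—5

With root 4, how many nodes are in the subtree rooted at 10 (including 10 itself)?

5

10's subtree: {10, 12, 2, 7, 8}, size 5.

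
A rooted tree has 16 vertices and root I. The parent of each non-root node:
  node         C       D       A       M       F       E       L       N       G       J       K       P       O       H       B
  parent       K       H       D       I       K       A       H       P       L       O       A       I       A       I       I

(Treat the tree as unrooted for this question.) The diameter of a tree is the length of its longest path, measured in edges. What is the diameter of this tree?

Starting from N, a farthest node is J at distance 7.
One longest path: N - P - I - H - D - A - O - J.
So the diameter is 7.

7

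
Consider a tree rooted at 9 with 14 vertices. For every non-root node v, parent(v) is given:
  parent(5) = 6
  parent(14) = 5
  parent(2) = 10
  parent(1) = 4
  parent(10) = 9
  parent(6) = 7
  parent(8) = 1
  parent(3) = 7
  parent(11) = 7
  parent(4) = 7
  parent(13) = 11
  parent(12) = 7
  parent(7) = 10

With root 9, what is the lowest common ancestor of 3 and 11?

7

Path 3→root: 3 7 10 9; path 11→root: 11 7 10 9.
First common node: 7.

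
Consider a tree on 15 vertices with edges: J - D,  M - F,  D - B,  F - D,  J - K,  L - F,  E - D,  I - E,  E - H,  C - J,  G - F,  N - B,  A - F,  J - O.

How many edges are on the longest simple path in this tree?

BFS from I reaches C last, at distance 4; BFS from C confirms no node is farther.
Path: I - E - D - J - C.

4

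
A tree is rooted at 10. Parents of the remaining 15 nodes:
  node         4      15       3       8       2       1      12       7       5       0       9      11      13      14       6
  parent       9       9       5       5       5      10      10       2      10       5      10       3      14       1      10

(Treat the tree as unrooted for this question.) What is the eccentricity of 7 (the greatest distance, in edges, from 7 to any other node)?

The node farthest from 7 is 13, via 7-2-5-10-1-14-13 — 6 edges.

6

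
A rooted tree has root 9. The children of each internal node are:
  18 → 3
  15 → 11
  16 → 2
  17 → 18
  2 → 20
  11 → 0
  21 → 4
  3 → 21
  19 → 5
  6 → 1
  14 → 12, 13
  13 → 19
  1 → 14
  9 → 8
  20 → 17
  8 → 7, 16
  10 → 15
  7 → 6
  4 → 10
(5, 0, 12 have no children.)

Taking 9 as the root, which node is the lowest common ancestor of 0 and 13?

8

Path 0→root: 0 11 15 10 4 21 3 18 17 20 2 16 8 9; path 13→root: 13 14 1 6 7 8 9.
First common node: 8.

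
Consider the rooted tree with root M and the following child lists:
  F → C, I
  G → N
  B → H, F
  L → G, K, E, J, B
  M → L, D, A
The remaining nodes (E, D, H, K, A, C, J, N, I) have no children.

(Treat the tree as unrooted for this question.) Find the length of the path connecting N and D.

4

N - G - L - M - D: 4 edges.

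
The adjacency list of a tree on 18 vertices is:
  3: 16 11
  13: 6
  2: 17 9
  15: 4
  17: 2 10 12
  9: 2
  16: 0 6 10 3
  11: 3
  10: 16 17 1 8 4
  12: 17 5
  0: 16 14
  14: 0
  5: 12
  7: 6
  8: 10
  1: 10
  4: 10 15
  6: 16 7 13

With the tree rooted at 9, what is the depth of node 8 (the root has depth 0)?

4

9 → 2 → 17 → 10 → 8 — 4 edges.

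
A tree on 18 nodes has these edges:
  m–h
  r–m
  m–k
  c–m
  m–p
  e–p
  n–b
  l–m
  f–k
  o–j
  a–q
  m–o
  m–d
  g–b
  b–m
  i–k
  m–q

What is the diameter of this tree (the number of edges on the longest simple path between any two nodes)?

4

A longest path is a – q – m – p – e, with 4 edges.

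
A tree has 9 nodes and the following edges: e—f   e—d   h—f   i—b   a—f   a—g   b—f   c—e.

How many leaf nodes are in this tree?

5

Degree-1 nodes: c, d, g, h, i — 5 of them.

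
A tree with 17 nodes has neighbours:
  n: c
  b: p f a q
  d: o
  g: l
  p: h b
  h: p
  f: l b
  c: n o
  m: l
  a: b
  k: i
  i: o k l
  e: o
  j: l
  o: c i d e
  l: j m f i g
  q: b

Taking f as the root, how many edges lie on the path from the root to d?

4

f – l – i – o – d — 4 edges.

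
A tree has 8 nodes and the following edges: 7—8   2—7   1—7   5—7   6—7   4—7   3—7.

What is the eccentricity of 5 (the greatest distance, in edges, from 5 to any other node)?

Distances from 5 peak at 2, attained at 8 (2, 6, 1, 4, 3 also at distance 2).
5–7–8

2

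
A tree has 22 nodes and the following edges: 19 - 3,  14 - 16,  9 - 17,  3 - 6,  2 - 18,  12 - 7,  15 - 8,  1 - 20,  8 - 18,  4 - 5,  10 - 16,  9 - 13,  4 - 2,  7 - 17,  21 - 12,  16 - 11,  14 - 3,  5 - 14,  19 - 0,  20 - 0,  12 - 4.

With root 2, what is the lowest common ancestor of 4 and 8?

Ancestors of 4 (toward the root): 4, 2.
Ancestors of 8: 8, 18, 2.
The deepest node appearing in both lists is 2.

2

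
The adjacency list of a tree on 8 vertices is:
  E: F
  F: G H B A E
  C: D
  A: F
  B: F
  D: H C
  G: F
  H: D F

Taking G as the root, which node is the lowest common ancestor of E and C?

E's ancestor chain is E, F, G and C's is C, D, H, F, G; they first meet at F.

F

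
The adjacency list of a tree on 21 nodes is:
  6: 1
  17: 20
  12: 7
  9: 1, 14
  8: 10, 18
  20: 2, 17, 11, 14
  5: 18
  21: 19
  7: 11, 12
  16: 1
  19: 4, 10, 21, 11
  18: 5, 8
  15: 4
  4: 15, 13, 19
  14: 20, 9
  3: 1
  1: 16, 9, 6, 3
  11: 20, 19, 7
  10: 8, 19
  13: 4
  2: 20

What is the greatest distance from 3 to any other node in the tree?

10

Distances from 3 peak at 10, attained at 5.
3 – 1 – 9 – 14 – 20 – 11 – 19 – 10 – 8 – 18 – 5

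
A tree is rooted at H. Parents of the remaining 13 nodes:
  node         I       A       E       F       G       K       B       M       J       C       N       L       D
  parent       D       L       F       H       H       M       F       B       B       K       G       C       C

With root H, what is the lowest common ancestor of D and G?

H

D's ancestor chain is D, C, K, M, B, F, H and G's is G, H; they first meet at H.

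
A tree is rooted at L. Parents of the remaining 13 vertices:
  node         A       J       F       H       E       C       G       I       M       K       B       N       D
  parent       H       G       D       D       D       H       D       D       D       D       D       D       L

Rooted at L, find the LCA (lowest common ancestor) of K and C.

D

K's ancestor chain is K, D, L and C's is C, H, D, L; they first meet at D.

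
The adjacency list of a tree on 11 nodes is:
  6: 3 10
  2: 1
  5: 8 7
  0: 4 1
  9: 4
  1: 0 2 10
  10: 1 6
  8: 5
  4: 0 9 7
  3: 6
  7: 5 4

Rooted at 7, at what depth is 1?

3

Climbing from 1 to the root: 1 → 0 → 4 → 7. That's 3 steps.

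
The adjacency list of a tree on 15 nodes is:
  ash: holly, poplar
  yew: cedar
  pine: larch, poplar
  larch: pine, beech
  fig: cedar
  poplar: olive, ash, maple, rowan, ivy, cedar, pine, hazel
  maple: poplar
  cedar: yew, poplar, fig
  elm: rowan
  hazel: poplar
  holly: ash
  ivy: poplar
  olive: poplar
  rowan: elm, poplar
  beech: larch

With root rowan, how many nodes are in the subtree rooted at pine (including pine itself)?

3

pine's subtree: {pine, larch, beech}, size 3.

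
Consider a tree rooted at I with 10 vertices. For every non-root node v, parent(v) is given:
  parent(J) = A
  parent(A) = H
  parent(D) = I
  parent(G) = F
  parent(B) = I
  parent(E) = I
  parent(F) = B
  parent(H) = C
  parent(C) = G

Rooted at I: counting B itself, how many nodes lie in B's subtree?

7

Descendants of B (including itself): B, F, G, C, H, A, J. That's 7.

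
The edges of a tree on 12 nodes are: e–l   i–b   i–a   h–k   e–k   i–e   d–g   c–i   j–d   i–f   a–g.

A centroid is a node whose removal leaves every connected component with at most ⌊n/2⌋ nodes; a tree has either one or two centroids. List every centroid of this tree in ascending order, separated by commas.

i

If i is removed the pieces have sizes 4, 4, 1, 1, 1, all ≤ ⌊12/2⌋ = 6.
Every other node leaves some component of size > 6, so the centroid is unique.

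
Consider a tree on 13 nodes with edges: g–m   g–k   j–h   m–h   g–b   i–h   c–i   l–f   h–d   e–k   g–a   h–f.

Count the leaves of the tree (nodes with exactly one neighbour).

Exactly 7 nodes have a single neighbour: a, b, c, d, e, j, l.

7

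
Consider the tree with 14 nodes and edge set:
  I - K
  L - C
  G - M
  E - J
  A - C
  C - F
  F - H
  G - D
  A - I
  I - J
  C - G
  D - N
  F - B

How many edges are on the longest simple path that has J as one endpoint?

6

A farthest node from J is N.
The path J-I-A-C-G-D-N has 6 edges.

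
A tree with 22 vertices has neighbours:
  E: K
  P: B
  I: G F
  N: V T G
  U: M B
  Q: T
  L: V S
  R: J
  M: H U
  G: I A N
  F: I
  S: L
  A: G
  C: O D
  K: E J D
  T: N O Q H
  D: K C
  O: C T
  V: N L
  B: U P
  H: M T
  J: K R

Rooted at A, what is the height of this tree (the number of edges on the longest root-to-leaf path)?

9

The longest root-to-leaf path is A → G → N → T → O → C → D → K → J → R (9 edges).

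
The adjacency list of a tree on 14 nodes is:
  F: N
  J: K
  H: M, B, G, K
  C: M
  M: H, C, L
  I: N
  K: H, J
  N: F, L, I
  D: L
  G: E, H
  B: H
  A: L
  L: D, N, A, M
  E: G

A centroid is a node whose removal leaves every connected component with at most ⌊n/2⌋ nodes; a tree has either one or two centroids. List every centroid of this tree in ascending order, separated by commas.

M

Delete M: the remaining components have sizes 6, 6, 1. Max 6 ≤ 7, so M is a centroid.
No neighbour of M does as well, so M is the unique centroid.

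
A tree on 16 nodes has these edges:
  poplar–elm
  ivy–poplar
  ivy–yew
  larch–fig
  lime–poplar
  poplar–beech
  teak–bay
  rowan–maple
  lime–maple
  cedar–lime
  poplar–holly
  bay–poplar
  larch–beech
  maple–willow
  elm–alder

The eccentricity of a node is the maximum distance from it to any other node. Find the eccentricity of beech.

4

A farthest node from beech is rowan (willow also at distance 4).
The path beech–poplar–lime–maple–rowan has 4 edges.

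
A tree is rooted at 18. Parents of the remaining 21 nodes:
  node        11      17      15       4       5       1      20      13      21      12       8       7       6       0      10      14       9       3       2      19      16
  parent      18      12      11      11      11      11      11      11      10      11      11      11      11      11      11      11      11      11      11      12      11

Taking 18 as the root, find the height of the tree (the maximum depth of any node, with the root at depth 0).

3

The longest root-to-leaf path is 18 → 11 → 10 → 21 (3 edges).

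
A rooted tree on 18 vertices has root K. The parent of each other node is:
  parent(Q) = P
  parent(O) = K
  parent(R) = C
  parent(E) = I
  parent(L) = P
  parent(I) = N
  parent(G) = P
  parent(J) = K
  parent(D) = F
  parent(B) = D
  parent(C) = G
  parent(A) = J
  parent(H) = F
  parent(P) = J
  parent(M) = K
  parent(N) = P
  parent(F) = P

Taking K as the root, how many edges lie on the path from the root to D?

Path from K to D: K–J–P–F–D, which has 4 edges.

4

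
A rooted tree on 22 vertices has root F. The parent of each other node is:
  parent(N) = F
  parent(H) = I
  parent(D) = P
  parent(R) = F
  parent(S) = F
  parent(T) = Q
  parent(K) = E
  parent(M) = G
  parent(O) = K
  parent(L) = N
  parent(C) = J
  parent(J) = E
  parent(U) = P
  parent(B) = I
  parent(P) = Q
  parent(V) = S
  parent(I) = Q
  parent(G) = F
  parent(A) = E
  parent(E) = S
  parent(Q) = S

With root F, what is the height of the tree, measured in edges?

D sits deepest: F-S-Q-P-D — 4 edges from the root.

4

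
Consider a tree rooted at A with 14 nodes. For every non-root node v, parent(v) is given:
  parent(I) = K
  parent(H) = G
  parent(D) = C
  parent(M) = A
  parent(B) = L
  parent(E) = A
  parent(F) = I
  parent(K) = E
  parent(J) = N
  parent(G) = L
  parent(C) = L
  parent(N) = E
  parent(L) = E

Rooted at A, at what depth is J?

3

Climbing from J to the root: J → N → E → A. That's 3 steps.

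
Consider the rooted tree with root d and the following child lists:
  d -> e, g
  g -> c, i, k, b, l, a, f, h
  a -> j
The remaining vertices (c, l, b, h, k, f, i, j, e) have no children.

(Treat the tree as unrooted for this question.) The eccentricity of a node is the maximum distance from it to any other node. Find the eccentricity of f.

A farthest node from f is e (j also at distance 3).
The path f-g-d-e has 3 edges.

3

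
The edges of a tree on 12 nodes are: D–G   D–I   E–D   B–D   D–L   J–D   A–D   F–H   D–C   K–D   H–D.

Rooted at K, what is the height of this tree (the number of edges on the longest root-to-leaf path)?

3

F sits deepest: K-D-H-F — 3 edges from the root.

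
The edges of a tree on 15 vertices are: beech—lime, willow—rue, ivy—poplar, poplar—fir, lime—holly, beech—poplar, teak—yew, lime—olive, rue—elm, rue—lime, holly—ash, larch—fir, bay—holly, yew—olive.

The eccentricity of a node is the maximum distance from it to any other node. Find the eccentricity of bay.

Distances from bay peak at 6, attained at larch.
bay-holly-lime-beech-poplar-fir-larch

6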